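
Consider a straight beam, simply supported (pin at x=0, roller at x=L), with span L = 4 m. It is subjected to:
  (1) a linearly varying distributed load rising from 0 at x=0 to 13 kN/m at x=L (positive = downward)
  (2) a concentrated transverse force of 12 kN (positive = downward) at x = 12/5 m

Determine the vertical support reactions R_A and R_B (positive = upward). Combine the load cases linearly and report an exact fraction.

R_A = 202/15 kN, R_B = 368/15 kN

Load 1 — triangular load w₀=13 kN/m (0→w₀ over full span):
  R_A = w₀L/6 = 13·4/6 = 26/3 kN
  R_B = w₀L/3 = 13·4/3 = 52/3 kN
Load 2 — point force P=12 kN at a=12/5 m (b=L-a=8/5):
  R_A = Pb/L = 12·(8/5)/4 = 24/5 kN
  R_B = Pa/L = 12·(12/5)/4 = 36/5 kN
Superposition: R_A = 202/15 kN, R_B = 368/15 kN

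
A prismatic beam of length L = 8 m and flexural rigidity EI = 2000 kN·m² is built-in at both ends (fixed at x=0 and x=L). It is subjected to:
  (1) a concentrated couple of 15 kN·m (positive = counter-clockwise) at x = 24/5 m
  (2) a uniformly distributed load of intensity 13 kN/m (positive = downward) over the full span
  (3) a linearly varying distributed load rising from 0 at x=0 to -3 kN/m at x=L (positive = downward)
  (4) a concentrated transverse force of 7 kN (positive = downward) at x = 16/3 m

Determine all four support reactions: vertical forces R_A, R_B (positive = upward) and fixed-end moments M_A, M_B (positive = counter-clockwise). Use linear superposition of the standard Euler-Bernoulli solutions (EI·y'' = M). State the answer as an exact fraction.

Load 1 — applied couple M₀=15 kN·m at a=24/5 m (b=L-a=16/5):
  R_A = 6M₀ab/L³ = 6·15·(24/5)·(16/5)/8³ = 27/10 kN
  M_A = M₀b(2a-b)/L² = 15·(16/5)·(2·(24/5)-(16/5))/8² = 24/5 kN·m
  R_B = -6M₀ab/L³ = -6·15·(24/5)·(16/5)/8³ = -27/10 kN
  M_B = M₀a(2b-a)/L² = 15·(24/5)·(2·(16/5)-(24/5))/8² = 9/5 kN·m
Load 2 — uniform load w=13 kN/m over full span:
  R_A = wL/2 = 13·8/2 = 52 kN
  M_A = wL²/12 = 13·8²/12 = 208/3 kN·m
  R_B = wL/2 = 13·8/2 = 52 kN
  M_B = -wL²/12 = -13·8²/12 = -208/3 kN·m
Load 3 — triangular load w₀=-3 kN/m (0→w₀ over full span):
  R_A = 3w₀L/20 = 3·(-3)·8/20 = -18/5 kN
  M_A = w₀L²/30 = (-3)·8²/30 = -32/5 kN·m
  R_B = 7w₀L/20 = 7·(-3)·8/20 = -42/5 kN
  M_B = -w₀L²/20 = -(-3)·8²/20 = 48/5 kN·m
Load 4 — point force P=7 kN at a=16/3 m (b=L-a=8/3):
  R_A = Pb²(3a+b)/L³ = 7·(8/3)²·(3·(16/3)+(8/3))/8³ = 49/27 kN
  M_A = Pab²/L² = 7·(16/3)·(8/3)²/8² = 112/27 kN·m
  R_B = Pa²(a+3b)/L³ = 7·(16/3)²·((16/3)+3·(8/3))/8³ = 140/27 kN
  M_B = -Pa²b/L² = -7·(16/3)²·(8/3)/8² = -224/27 kN·m
Superposition: R_A = 14287/270 kN, M_A = 9704/135 kN·m, R_B = 12443/270 kN, M_B = -8941/135 kN·m

R_A = 14287/270 kN, M_A = 9704/135 kN·m, R_B = 12443/270 kN, M_B = -8941/135 kN·m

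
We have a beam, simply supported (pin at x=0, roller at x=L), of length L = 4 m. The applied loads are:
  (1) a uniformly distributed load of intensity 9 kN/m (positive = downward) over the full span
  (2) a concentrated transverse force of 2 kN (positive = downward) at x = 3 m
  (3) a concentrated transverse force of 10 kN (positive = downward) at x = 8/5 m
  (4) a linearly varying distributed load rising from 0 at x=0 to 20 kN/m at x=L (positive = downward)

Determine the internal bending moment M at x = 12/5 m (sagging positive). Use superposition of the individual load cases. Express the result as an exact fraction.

Load 1 — uniform load w=9 kN/m over full span:
  M_1 = wx(L-x)/2 = 9·(12/5)·(4-(12/5))/2 = 432/25 kN·m
Load 2 — point force P=2 kN at a=3 m (b=L-a=1):
  M_2 = Pbx/L  [x≤a] = 2·1·(12/5)/4 = 6/5 kN·m
Load 3 — point force P=10 kN at a=8/5 m (b=L-a=12/5):
  M_3 = Pa(L-x)/L  [x>a] = 10·(8/5)·(4-(12/5))/4 = 32/5 kN·m
Load 4 — triangular load w₀=20 kN/m (0→w₀ over full span):
  M_4 = w₀Lx/6 - w₀x³/(6L) = 20·4·(12/5)/6 - 20·(12/5)³/(6·4) = 512/25 kN·m
Superposition: M = Σ M_i = 1134/25 kN·m ≈ 45.360000 kN·m

M(12/5) = 1134/25 kN·m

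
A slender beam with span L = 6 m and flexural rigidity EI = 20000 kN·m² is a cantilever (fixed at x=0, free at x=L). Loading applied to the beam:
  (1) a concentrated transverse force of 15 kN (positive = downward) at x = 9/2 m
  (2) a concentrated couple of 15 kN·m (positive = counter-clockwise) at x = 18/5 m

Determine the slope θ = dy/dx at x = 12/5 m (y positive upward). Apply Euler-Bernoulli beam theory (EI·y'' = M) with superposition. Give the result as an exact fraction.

Load 1 — point force P=15 kN at a=9/2 m (b=L-a=3/2):
  θ_1 = -Px(2a-x)/(2EI)  [x≤a] = -15·(12/5)·(2·(9/2)-(12/5))/(2·20000) = -297/50000 rad
Load 2 — applied couple M₀=15 kN·m at a=18/5 m (b=L-a=12/5):
  θ_2 = M₀x/EI  [x≤a] = 15·(12/5)/20000 = 9/5000 rad
Superposition: θ = Σ θ_i = -207/50000 rad ≈ -0.004140 rad

θ(12/5) = -207/50000 rad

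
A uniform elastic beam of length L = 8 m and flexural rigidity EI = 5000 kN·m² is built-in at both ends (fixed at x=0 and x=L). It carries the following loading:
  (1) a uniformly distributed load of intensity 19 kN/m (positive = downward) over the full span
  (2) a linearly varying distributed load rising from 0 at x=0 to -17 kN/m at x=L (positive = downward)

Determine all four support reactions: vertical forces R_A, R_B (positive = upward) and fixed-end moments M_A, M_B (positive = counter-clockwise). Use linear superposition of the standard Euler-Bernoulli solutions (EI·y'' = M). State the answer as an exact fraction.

R_A = 278/5 kN, M_A = 976/15 kN·m, R_B = 142/5 kN, M_B = -704/15 kN·m

Load 1 — uniform load w=19 kN/m over full span:
  R_A = wL/2 = 19·8/2 = 76 kN
  M_A = wL²/12 = 19·8²/12 = 304/3 kN·m
  R_B = wL/2 = 19·8/2 = 76 kN
  M_B = -wL²/12 = -19·8²/12 = -304/3 kN·m
Load 2 — triangular load w₀=-17 kN/m (0→w₀ over full span):
  R_A = 3w₀L/20 = 3·(-17)·8/20 = -102/5 kN
  M_A = w₀L²/30 = (-17)·8²/30 = -544/15 kN·m
  R_B = 7w₀L/20 = 7·(-17)·8/20 = -238/5 kN
  M_B = -w₀L²/20 = -(-17)·8²/20 = 272/5 kN·m
Superposition: R_A = 278/5 kN, M_A = 976/15 kN·m, R_B = 142/5 kN, M_B = -704/15 kN·m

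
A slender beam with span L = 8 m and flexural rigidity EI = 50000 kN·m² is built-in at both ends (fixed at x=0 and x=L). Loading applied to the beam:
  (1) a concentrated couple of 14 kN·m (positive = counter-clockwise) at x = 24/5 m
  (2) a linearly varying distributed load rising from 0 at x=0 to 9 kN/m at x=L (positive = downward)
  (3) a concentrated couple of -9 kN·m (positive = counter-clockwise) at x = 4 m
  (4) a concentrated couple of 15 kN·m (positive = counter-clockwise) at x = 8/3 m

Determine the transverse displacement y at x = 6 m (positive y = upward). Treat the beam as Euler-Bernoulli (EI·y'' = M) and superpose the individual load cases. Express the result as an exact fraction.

Load 1 — applied couple M₀=14 kN·m at a=24/5 m (b=L-a=16/5):
  y_1 = (R_Ax³/6 - M_Ax²/2 - M₀(x-a)²/2)/EI  [x>a] with R_A=63/25, M_A=112/25 = ((63/25)·6³/6 - (112/25)·6²/2 - 14·(6-(24/5))²/2)/50000 = 0 m
Load 2 — triangular load w₀=9 kN/m (0→w₀ over full span):
  y_2 = -w₀x²(L-x)²(x+2L)/(120LEI) = -9·6²·(8-6)²·(6+2·8)/(120·8·50000) = -297/500000 m
Load 3 — applied couple M₀=-9 kN·m at a=4 m (b=L-a=4):
  y_3 = (R_Ax³/6 - M_Ax²/2 - M₀(x-a)²/2)/EI  [x>a] with R_A=-27/16, M_A=-9/4 = ((-27/16)·6³/6 - (-9/4)·6²/2 - (-9)·(6-4)²/2)/50000 = -9/200000 m
Load 4 — applied couple M₀=15 kN·m at a=8/3 m (b=L-a=16/3):
  y_4 = (R_Ax³/6 - M_Ax²/2 - M₀(x-a)²/2)/EI  [x>a] with R_A=5/2, M_A=0 = ((5/2)·6³/6 - 0·6²/2 - 15·(6-(8/3))²/2)/50000 = 1/7500 m
Superposition: y = Σ y_i = -1517/3000000 m ≈ -0.000506 m

y(6) = -1517/3000000 m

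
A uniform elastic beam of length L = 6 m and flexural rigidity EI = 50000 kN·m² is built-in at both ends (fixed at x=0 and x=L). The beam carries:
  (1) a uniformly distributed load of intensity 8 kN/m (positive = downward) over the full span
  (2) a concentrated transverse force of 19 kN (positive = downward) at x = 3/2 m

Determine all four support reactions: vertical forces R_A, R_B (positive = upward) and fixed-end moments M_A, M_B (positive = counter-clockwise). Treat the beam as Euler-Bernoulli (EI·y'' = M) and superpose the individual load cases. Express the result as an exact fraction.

Load 1 — uniform load w=8 kN/m over full span:
  R_A = wL/2 = 8·6/2 = 24 kN
  M_A = wL²/12 = 8·6²/12 = 24 kN·m
  R_B = wL/2 = 8·6/2 = 24 kN
  M_B = -wL²/12 = -8·6²/12 = -24 kN·m
Load 2 — point force P=19 kN at a=3/2 m (b=L-a=9/2):
  R_A = Pb²(3a+b)/L³ = 19·(9/2)²·(3·(3/2)+(9/2))/6³ = 513/32 kN
  M_A = Pab²/L² = 19·(3/2)·(9/2)²/6² = 513/32 kN·m
  R_B = Pa²(a+3b)/L³ = 19·(3/2)²·((3/2)+3·(9/2))/6³ = 95/32 kN
  M_B = -Pa²b/L² = -19·(3/2)²·(9/2)/6² = -171/32 kN·m
Superposition: R_A = 1281/32 kN, M_A = 1281/32 kN·m, R_B = 863/32 kN, M_B = -939/32 kN·m

R_A = 1281/32 kN, M_A = 1281/32 kN·m, R_B = 863/32 kN, M_B = -939/32 kN·m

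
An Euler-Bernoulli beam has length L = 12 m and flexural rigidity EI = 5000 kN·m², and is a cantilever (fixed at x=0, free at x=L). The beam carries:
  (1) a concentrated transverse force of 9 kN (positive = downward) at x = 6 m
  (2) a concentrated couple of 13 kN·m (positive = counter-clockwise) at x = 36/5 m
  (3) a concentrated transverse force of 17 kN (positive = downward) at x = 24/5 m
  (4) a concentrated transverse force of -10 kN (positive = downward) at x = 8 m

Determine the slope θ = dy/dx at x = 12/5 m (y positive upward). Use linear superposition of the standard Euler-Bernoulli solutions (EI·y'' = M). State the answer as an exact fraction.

θ(12/5) = -351/31250 rad

Load 1 — point force P=9 kN at a=6 m (b=L-a=6):
  θ_1 = -Px(2a-x)/(2EI)  [x≤a] = -9·(12/5)·(2·6-(12/5))/(2·5000) = -324/15625 rad
Load 2 — applied couple M₀=13 kN·m at a=36/5 m (b=L-a=24/5):
  θ_2 = M₀x/EI  [x≤a] = 13·(12/5)/5000 = 39/6250 rad
Load 3 — point force P=17 kN at a=24/5 m (b=L-a=36/5):
  θ_3 = -Px(2a-x)/(2EI)  [x≤a] = -17·(12/5)·(2·(24/5)-(12/5))/(2·5000) = -459/15625 rad
Load 4 — point force P=-10 kN at a=8 m (b=L-a=4):
  θ_4 = -Px(2a-x)/(2EI)  [x≤a] = -(-10)·(12/5)·(2·8-(12/5))/(2·5000) = 102/3125 rad
Superposition: θ = Σ θ_i = -351/31250 rad ≈ -0.011232 rad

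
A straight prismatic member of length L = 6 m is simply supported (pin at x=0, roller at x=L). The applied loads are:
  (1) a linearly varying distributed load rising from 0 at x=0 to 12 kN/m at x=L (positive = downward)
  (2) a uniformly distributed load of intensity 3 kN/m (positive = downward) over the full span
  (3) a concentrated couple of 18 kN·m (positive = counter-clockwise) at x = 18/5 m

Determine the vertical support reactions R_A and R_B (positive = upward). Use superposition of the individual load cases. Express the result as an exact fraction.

Load 1 — triangular load w₀=12 kN/m (0→w₀ over full span):
  R_A = w₀L/6 = 12·6/6 = 12 kN
  R_B = w₀L/3 = 12·6/3 = 24 kN
Load 2 — uniform load w=3 kN/m over full span:
  R_A = wL/2 = 3·6/2 = 9 kN
  R_B = wL/2 = 3·6/2 = 9 kN
Load 3 — applied couple M₀=18 kN·m at a=18/5 m (b=L-a=12/5):
  R_A = M₀/L = 18/6 = 3 kN
  R_B = -M₀/L = -18/6 = -3 kN
Superposition: R_A = 24 kN, R_B = 30 kN

R_A = 24 kN, R_B = 30 kN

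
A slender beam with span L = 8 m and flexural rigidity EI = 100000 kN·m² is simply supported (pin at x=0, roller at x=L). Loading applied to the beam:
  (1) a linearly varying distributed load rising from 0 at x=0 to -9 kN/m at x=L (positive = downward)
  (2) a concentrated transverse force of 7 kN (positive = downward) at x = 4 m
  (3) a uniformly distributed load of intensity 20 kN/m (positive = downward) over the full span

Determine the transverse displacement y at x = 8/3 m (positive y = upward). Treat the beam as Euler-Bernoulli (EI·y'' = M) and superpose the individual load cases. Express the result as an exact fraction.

y(8/3) = -5987/759375 m

Load 1 — triangular load w₀=-9 kN/m (0→w₀ over full span):
  y_1 = -w₀x(7L⁴-10L²x²+3x⁴)/(360LEI) = -(-9)·(8/3)·(7·8⁴-10·8²·(8/3)²+3·(8/3)⁴)/(360·8·100000) = 512/253125 m
Load 2 — point force P=7 kN at a=4 m (b=L-a=4):
  y_2 = -Pbx(L²-b²-x²)/(6LEI)  [x≤a] = -7·4·(8/3)·(8²-4²-(8/3)²)/(6·8·100000) = -161/253125 m
Load 3 — uniform load w=20 kN/m over full span:
  y_3 = -wx(L³-2Lx²+x³)/(24EI) = -20·(8/3)·(8³-2·8·(8/3)²+(8/3)³)/(24·100000) = -1408/151875 m
Superposition: y = Σ y_i = -5987/759375 m ≈ -0.007884 m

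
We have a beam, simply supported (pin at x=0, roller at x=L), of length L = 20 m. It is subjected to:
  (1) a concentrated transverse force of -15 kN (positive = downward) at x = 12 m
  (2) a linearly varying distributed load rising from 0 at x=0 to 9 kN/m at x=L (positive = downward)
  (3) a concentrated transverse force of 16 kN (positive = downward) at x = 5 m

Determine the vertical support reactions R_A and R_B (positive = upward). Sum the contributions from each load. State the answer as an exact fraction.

Load 1 — point force P=-15 kN at a=12 m (b=L-a=8):
  R_A = Pb/L = (-15)·8/20 = -6 kN
  R_B = Pa/L = (-15)·12/20 = -9 kN
Load 2 — triangular load w₀=9 kN/m (0→w₀ over full span):
  R_A = w₀L/6 = 9·20/6 = 30 kN
  R_B = w₀L/3 = 9·20/3 = 60 kN
Load 3 — point force P=16 kN at a=5 m (b=L-a=15):
  R_A = Pb/L = 16·15/20 = 12 kN
  R_B = Pa/L = 16·5/20 = 4 kN
Superposition: R_A = 36 kN, R_B = 55 kN

R_A = 36 kN, R_B = 55 kN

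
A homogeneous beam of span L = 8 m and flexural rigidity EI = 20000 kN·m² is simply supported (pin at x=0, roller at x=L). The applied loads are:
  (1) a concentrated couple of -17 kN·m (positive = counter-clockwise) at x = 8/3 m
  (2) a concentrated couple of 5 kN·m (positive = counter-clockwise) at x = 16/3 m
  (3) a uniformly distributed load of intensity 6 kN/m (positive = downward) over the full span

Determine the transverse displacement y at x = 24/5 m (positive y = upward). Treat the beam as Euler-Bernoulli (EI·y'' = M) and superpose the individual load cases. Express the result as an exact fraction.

y(24/5) = -61753/3515625 m

Load 1 — applied couple M₀=-17 kN·m at a=8/3 m (b=L-a=16/3):
  y_1 = (M₀x³/(6L)-M₀(x-a)²/2+C₁x)/EI  [x>a] with C₁=M₀(3b²-L²)/(6L)=-68/9 = ((-17)·(24/5)³/(6·8)-(-17)·((24/5)-(8/3))²/2+(-68/9)·(24/5))/20000 = -1292/703125 m
Load 2 — applied couple M₀=5 kN·m at a=16/3 m (b=L-a=8/3):
  y_2 = (M₀x³/(6L)+C₁x)/EI  [x≤a] with C₁=M₀(3b²-L²)/(6L)=-40/9 = (5·(24/5)³/(6·8)+(-40/9)·(24/5))/20000 = -23/46875 m
Load 3 — uniform load w=6 kN/m over full span:
  y_3 = -wx(L³-2Lx²+x³)/(24EI) = -6·(24/5)·(8³-2·8·(24/5)²+(24/5)³)/(24·20000) = -5952/390625 m
Superposition: y = Σ y_i = -61753/3515625 m ≈ -0.017565 m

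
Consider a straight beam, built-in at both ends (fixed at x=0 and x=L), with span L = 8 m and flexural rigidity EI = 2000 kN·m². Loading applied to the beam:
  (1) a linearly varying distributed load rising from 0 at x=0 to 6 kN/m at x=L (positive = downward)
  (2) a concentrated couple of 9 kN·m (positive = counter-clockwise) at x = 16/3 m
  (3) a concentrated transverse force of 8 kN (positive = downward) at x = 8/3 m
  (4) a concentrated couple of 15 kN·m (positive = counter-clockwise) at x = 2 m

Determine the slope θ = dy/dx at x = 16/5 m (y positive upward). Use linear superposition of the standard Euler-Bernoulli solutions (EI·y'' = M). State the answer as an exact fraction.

θ(16/5) = -48547/11250000 rad

Load 1 — triangular load w₀=6 kN/m (0→w₀ over full span):
  θ_1 = -w₀(2x(L-x)(L-2x)(x+2L)+x²(L-x)²)/(120LEI) = -6·(2·(16/5)·(8-(16/5))·(8-2·(16/5))·((16/5)+2·8)+(16/5)²·(8-(16/5))²)/(120·8·2000) = -288/78125 rad
Load 2 — applied couple M₀=9 kN·m at a=16/3 m (b=L-a=8/3):
  θ_2 = (R_Ax²/2 - M_Ax)/EI  [x≤a] with R_A=3/2, M_A=3 = ((3/2)·(16/5)²/2 - 3·(16/5))/2000 = -3/3125 rad
Load 3 — point force P=8 kN at a=8/3 m (b=L-a=16/3):
  θ_3 = Pa²(L-x)(2bL-(3b+a)(L-x))/(2L³EI)  [x>a] = 8·(8/3)²·(8-(16/5))·(2·(16/3)·8-(3·(16/3)+(8/3))·(8-(16/5)))/(2·8³·2000) = -16/28125 rad
Load 4 — applied couple M₀=15 kN·m at a=2 m (b=L-a=6):
  θ_4 = (R_Ax²/2 - M_Ax - M₀(x-a))/EI  [x>a] with R_A=135/64, M_A=-45/16 = ((135/64)·(16/5)²/2 - (-45/16)·(16/5) - 15·((16/5)-2))/2000 = 9/10000 rad
Superposition: θ = Σ θ_i = -48547/11250000 rad ≈ -0.004315 rad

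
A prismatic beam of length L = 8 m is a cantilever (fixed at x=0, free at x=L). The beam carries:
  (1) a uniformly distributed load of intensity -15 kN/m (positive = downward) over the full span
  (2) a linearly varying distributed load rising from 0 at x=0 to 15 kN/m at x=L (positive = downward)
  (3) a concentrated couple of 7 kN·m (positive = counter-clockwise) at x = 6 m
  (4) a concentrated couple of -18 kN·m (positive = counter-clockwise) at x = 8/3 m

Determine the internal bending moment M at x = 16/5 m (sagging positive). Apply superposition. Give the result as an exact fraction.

Load 1 — uniform load w=-15 kN/m over full span:
  M_1 = -w(L-x)²/2 = -(-15)·(8-(16/5))²/2 = 864/5 kN·m
Load 2 — triangular load w₀=15 kN/m (0→w₀ over full span):
  M_2 = w₀Lx/2 - w₀L²/3 - w₀x³/(6L) = 15·8·(16/5)/2 - 15·8²/3 - 15·(16/5)³/(6·8) = -3456/25 kN·m
Load 3 — applied couple M₀=7 kN·m at a=6 m (b=L-a=2):
  M_3 = M₀  [x≤a] = 7 = 7 kN·m
Load 4 — applied couple M₀=-18 kN·m at a=8/3 m (b=L-a=16/3):
  M_4 = 0  [x>a] = 0 kN·m
Superposition: M = Σ M_i = 1039/25 kN·m ≈ 41.560000 kN·m

M(16/5) = 1039/25 kN·m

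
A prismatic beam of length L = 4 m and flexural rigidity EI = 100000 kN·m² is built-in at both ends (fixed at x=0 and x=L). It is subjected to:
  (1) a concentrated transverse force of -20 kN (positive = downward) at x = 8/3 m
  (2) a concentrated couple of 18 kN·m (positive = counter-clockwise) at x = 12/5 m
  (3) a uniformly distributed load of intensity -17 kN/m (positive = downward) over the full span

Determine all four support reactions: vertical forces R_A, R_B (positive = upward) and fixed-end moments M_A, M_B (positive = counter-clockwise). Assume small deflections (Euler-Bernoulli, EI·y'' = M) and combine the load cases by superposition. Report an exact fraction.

Load 1 — point force P=-20 kN at a=8/3 m (b=L-a=4/3):
  R_A = Pb²(3a+b)/L³ = (-20)·(4/3)²·(3·(8/3)+(4/3))/4³ = -140/27 kN
  M_A = Pab²/L² = (-20)·(8/3)·(4/3)²/4² = -160/27 kN·m
  R_B = Pa²(a+3b)/L³ = (-20)·(8/3)²·((8/3)+3·(4/3))/4³ = -400/27 kN
  M_B = -Pa²b/L² = -(-20)·(8/3)²·(4/3)/4² = 320/27 kN·m
Load 2 — applied couple M₀=18 kN·m at a=12/5 m (b=L-a=8/5):
  R_A = 6M₀ab/L³ = 6·18·(12/5)·(8/5)/4³ = 162/25 kN
  M_A = M₀b(2a-b)/L² = 18·(8/5)·(2·(12/5)-(8/5))/4² = 144/25 kN·m
  R_B = -6M₀ab/L³ = -6·18·(12/5)·(8/5)/4³ = -162/25 kN
  M_B = M₀a(2b-a)/L² = 18·(12/5)·(2·(8/5)-(12/5))/4² = 54/25 kN·m
Load 3 — uniform load w=-17 kN/m over full span:
  R_A = wL/2 = (-17)·4/2 = -34 kN
  M_A = wL²/12 = (-17)·4²/12 = -68/3 kN·m
  R_B = wL/2 = (-17)·4/2 = -34 kN
  M_B = -wL²/12 = -(-17)·4²/12 = 68/3 kN·m
Superposition: R_A = -22076/675 kN, M_A = -15412/675 kN·m, R_B = -37324/675 kN, M_B = 24758/675 kN·m

R_A = -22076/675 kN, M_A = -15412/675 kN·m, R_B = -37324/675 kN, M_B = 24758/675 kN·m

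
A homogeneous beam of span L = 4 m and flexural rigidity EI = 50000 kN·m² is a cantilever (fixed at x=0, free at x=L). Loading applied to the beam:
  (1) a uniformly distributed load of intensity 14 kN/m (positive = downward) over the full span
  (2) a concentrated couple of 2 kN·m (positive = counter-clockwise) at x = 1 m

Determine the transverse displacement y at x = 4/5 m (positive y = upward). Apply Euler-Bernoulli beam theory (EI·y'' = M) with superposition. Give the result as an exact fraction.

Load 1 — uniform load w=14 kN/m over full span:
  y_1 = -wx²(x²-4Lx+6L²)/(24EI) = -14·(4/5)²·((4/5)²-4·4·(4/5)+6·4²)/(24·50000) = -3668/5859375 m
Load 2 — applied couple M₀=2 kN·m at a=1 m (b=L-a=3):
  y_2 = M₀x²/(2EI)  [x≤a] = 2·(4/5)²/(2·50000) = 1/78125 m
Superposition: y = Σ y_i = -3593/5859375 m ≈ -0.000613 m

y(4/5) = -3593/5859375 m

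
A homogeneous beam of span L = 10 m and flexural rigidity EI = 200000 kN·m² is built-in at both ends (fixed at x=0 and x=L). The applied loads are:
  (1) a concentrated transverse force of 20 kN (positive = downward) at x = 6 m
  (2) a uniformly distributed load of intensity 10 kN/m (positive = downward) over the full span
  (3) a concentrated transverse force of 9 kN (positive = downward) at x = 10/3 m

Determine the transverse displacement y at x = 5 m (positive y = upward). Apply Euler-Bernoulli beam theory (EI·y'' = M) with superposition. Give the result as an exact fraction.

y(5) = -2797/1440000 m

Load 1 — point force P=20 kN at a=6 m (b=L-a=4):
  y_1 = -Pb²x²(3aL-(3a+b)x)/(6L³EI)  [x≤a] = -20·4²·5²·(3·6·10-(3·6+4)·5)/(6·10³·200000) = -7/15000 m
Load 2 — uniform load w=10 kN/m over full span:
  y_2 = -wx²(L-x)²/(24EI) = -10·5²·(10-5)²/(24·200000) = -1/768 m
Load 3 — point force P=9 kN at a=10/3 m (b=L-a=20/3):
  y_3 = -Pa²(L-x)²(3bL-(3b+a)(L-x))/(6L³EI)  [x>a] = -9·(10/3)²·(10-5)²·(3·(20/3)·10-(3·(20/3)+(10/3))·(10-5))/(6·10³·200000) = -1/5760 m
Superposition: y = Σ y_i = -2797/1440000 m ≈ -0.001942 m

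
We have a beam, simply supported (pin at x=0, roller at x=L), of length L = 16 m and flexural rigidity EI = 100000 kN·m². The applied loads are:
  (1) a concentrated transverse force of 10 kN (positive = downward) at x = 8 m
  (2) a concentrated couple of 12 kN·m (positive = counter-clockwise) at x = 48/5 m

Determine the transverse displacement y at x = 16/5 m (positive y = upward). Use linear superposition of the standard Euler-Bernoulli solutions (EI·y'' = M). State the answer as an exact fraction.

Load 1 — point force P=10 kN at a=8 m (b=L-a=8):
  y_1 = -Pbx(L²-b²-x²)/(6LEI)  [x≤a] = -10·8·(16/5)·(16²-8²-(16/5)²)/(6·16·100000) = -1136/234375 m
Load 2 — applied couple M₀=12 kN·m at a=48/5 m (b=L-a=32/5):
  y_2 = (M₀x³/(6L)+C₁x)/EI  [x≤a] with C₁=M₀(3b²-L²)/(6L)=-416/25 = (12·(16/5)³/(6·16)+(-416/25)·(16/5))/100000 = -192/390625 m
Superposition: y = Σ y_i = -6256/1171875 m ≈ -0.005338 m

y(16/5) = -6256/1171875 m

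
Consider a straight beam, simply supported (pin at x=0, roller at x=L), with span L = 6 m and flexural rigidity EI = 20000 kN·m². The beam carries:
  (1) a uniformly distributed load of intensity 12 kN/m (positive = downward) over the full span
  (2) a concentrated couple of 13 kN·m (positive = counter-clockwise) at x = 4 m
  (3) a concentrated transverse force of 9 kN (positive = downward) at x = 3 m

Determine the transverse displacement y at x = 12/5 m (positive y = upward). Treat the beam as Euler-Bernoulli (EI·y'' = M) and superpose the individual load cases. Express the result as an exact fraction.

y(12/5) = -154303/12500000 m

Load 1 — uniform load w=12 kN/m over full span:
  y_1 = -wx(L³-2Lx²+x³)/(24EI) = -12·(12/5)·(6³-2·6·(12/5)²+(12/5)³)/(24·20000) = -7533/781250 m
Load 2 — applied couple M₀=13 kN·m at a=4 m (b=L-a=2):
  y_2 = (M₀x³/(6L)+C₁x)/EI  [x≤a] with C₁=M₀(3b²-L²)/(6L)=-26/3 = (13·(12/5)³/(6·6)+(-26/3)·(12/5))/20000 = -247/312500 m
Load 3 — point force P=9 kN at a=3 m (b=L-a=3):
  y_3 = -Pbx(L²-b²-x²)/(6LEI)  [x≤a] = -9·3·(12/5)·(6²-3²-(12/5)²)/(6·6·20000) = -4779/2500000 m
Superposition: y = Σ y_i = -154303/12500000 m ≈ -0.012344 m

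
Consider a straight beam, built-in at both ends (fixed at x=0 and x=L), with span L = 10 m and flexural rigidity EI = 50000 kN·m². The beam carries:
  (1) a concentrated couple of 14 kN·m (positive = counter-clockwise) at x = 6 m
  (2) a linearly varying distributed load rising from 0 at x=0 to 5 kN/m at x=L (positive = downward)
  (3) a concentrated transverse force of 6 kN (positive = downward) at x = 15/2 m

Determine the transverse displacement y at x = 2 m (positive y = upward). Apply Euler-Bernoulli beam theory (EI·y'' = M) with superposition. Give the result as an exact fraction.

y(2) = -102341/150000000 m

Load 1 — applied couple M₀=14 kN·m at a=6 m (b=L-a=4):
  y_1 = (R_Ax³/6 - M_Ax²/2)/EI  [x≤a] with R_A=252/125, M_A=112/25 = ((252/125)·2³/6 - (112/25)·2²/2)/50000 = -49/390625 m
Load 2 — triangular load w₀=5 kN/m (0→w₀ over full span):
  y_2 = -w₀x²(L-x)²(x+2L)/(120LEI) = -5·2²·(10-2)²·(2+2·10)/(120·10·50000) = -22/46875 m
Load 3 — point force P=6 kN at a=15/2 m (b=L-a=5/2):
  y_3 = -Pb²x²(3aL-(3a+b)x)/(6L³EI)  [x≤a] = -6·(5/2)²·2²·(3·(15/2)·10-(3·(15/2)+(5/2))·2)/(6·10³·50000) = -7/80000 m
Superposition: y = Σ y_i = -102341/150000000 m ≈ -0.000682 m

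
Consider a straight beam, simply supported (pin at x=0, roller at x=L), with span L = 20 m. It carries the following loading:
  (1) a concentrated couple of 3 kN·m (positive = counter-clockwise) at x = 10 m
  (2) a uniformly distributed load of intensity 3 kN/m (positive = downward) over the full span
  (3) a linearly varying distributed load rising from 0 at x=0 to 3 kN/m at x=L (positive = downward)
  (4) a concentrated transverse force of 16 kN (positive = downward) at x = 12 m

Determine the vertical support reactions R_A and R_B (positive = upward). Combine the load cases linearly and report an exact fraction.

Load 1 — applied couple M₀=3 kN·m at a=10 m (b=L-a=10):
  R_A = M₀/L = 3/20 kN
  R_B = -M₀/L = -3/20 kN
Load 2 — uniform load w=3 kN/m over full span:
  R_A = wL/2 = 3·20/2 = 30 kN
  R_B = wL/2 = 3·20/2 = 30 kN
Load 3 — triangular load w₀=3 kN/m (0→w₀ over full span):
  R_A = w₀L/6 = 3·20/6 = 10 kN
  R_B = w₀L/3 = 3·20/3 = 20 kN
Load 4 — point force P=16 kN at a=12 m (b=L-a=8):
  R_A = Pb/L = 16·8/20 = 32/5 kN
  R_B = Pa/L = 16·12/20 = 48/5 kN
Superposition: R_A = 931/20 kN, R_B = 1189/20 kN

R_A = 931/20 kN, R_B = 1189/20 kN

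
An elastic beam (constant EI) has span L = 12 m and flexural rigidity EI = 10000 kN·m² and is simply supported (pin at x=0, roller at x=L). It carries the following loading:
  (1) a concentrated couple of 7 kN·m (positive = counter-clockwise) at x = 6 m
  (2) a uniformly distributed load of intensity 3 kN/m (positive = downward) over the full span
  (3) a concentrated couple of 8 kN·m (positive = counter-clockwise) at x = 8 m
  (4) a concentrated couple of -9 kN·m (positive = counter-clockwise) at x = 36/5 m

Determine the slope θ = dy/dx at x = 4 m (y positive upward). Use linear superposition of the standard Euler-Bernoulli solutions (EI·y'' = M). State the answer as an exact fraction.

Load 1 — applied couple M₀=7 kN·m at a=6 m (b=L-a=6):
  θ_1 = (M₀x²/(2L)+C₁)/EI  [x≤a] with C₁=M₀(3b²-L²)/(6L)=-7/2 = (7·4²/(2·12)+(-7/2))/10000 = 7/60000 rad
Load 2 — uniform load w=3 kN/m over full span:
  θ_2 = -w(L³-6Lx²+4x³)/(24EI) = -3·(12³-6·12·4²+4·4³)/(24·10000) = -13/1250 rad
Load 3 — applied couple M₀=8 kN·m at a=8 m (b=L-a=4):
  θ_3 = (M₀x²/(2L)+C₁)/EI  [x≤a] with C₁=M₀(3b²-L²)/(6L)=-32/3 = (8·4²/(2·12)+(-32/3))/10000 = -1/1875 rad
Load 4 — applied couple M₀=-9 kN·m at a=36/5 m (b=L-a=24/5):
  θ_4 = (M₀x²/(2L)+C₁)/EI  [x≤a] with C₁=M₀(3b²-L²)/(6L)=234/25 = ((-9)·4²/(2·12)+(234/25))/10000 = 21/62500 rad
Superposition: θ = Σ θ_i = -15721/1500000 rad ≈ -0.010481 rad

θ(4) = -15721/1500000 rad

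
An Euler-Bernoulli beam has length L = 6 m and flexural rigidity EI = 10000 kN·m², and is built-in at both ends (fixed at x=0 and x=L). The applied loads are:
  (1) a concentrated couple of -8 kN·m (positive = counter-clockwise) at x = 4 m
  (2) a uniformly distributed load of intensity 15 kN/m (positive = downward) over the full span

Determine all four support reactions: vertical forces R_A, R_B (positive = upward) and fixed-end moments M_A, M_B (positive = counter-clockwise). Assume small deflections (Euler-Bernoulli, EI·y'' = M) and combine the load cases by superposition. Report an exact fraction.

Load 1 — applied couple M₀=-8 kN·m at a=4 m (b=L-a=2):
  R_A = 6M₀ab/L³ = 6·(-8)·4·2/6³ = -16/9 kN
  M_A = M₀b(2a-b)/L² = (-8)·2·(2·4-2)/6² = -8/3 kN·m
  R_B = -6M₀ab/L³ = -6·(-8)·4·2/6³ = 16/9 kN
  M_B = M₀a(2b-a)/L² = (-8)·4·(2·2-4)/6² = 0 kN·m
Load 2 — uniform load w=15 kN/m over full span:
  R_A = wL/2 = 15·6/2 = 45 kN
  M_A = wL²/12 = 15·6²/12 = 45 kN·m
  R_B = wL/2 = 15·6/2 = 45 kN
  M_B = -wL²/12 = -15·6²/12 = -45 kN·m
Superposition: R_A = 389/9 kN, M_A = 127/3 kN·m, R_B = 421/9 kN, M_B = -45 kN·m

R_A = 389/9 kN, M_A = 127/3 kN·m, R_B = 421/9 kN, M_B = -45 kN·m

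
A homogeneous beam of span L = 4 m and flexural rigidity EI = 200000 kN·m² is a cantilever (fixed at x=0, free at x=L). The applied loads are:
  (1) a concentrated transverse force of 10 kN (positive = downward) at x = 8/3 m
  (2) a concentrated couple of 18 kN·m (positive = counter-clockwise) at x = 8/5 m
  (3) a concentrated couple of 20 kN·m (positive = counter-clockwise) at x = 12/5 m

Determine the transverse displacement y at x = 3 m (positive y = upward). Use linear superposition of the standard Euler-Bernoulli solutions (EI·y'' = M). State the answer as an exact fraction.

Load 1 — point force P=10 kN at a=8/3 m (b=L-a=4/3):
  y_1 = -Pa²(3x-a)/(6EI)  [x>a] = -10·(8/3)²·(3·3-(8/3))/(6·200000) = -19/50625 m
Load 2 — applied couple M₀=18 kN·m at a=8/5 m (b=L-a=12/5):
  y_2 = M₀a(2x-a)/(2EI)  [x>a] = 18·(8/5)·(2·3-(8/5))/(2·200000) = 99/312500 m
Load 3 — applied couple M₀=20 kN·m at a=12/5 m (b=L-a=8/5):
  y_3 = M₀a(2x-a)/(2EI)  [x>a] = 20·(12/5)·(2·3-(12/5))/(2·200000) = 27/62500 m
Superposition: y = Σ y_i = 4727/12656250 m ≈ 0.000373 m

y(3) = 4727/12656250 m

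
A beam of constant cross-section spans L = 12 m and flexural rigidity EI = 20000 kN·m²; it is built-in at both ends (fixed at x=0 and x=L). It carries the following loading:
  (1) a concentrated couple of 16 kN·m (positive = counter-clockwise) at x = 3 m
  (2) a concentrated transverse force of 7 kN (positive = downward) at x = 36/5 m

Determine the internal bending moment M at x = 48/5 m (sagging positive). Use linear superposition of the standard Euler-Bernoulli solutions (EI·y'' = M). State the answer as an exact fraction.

Load 1 — applied couple M₀=16 kN·m at a=3 m (b=L-a=9):
  M_1 = R_Ax - M_A - M₀  [x>a] with R_A=3/2, M_A=-3 = (3/2)·(48/5) - (-3) - 16 = 7/5 kN·m
Load 2 — point force P=7 kN at a=36/5 m (b=L-a=24/5):
  M_2 = Pa²(a+3b)(L-x)/L³ - Pa²b/L²  [x>a] = 7·(36/5)²·((36/5)+3·(24/5))·(12-(48/5))/12³ - 7·(36/5)²·(24/5)/12² = -756/625 kN·m
Superposition: M = Σ M_i = 119/625 kN·m ≈ 0.190400 kN·m

M(48/5) = 119/625 kN·m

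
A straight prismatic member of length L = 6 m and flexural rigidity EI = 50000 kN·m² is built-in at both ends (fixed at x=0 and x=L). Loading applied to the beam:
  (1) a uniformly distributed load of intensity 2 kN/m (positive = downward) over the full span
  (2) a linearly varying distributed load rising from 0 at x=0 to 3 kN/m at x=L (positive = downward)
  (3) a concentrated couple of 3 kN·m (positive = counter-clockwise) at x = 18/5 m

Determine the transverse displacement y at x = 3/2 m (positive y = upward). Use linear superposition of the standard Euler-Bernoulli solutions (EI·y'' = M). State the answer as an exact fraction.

Load 1 — uniform load w=2 kN/m over full span:
  y_1 = -wx²(L-x)²/(24EI) = -2·(3/2)²·(6-(3/2))²/(24·50000) = -243/3200000 m
Load 2 — triangular load w₀=3 kN/m (0→w₀ over full span):
  y_2 = -w₀x²(L-x)²(x+2L)/(120LEI) = -3·(3/2)²·(6-(3/2))²·((3/2)+2·6)/(120·6·50000) = -6561/128000000 m
Load 3 — applied couple M₀=3 kN·m at a=18/5 m (b=L-a=12/5):
  y_3 = (R_Ax³/6 - M_Ax²/2)/EI  [x≤a] with R_A=18/25, M_A=24/25 = ((18/25)·(3/2)³/6 - (24/25)·(3/2)²/2)/50000 = -27/2000000 m
Superposition: y = Σ y_i = -18009/128000000 m ≈ -0.000141 m

y(3/2) = -18009/128000000 m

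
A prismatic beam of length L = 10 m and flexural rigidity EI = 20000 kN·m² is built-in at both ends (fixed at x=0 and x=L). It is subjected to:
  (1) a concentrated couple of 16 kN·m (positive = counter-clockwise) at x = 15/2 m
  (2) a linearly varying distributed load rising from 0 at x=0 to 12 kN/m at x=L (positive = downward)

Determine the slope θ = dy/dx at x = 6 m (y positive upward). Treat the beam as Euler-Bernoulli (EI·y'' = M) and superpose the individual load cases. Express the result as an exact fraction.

Load 1 — applied couple M₀=16 kN·m at a=15/2 m (b=L-a=5/2):
  θ_1 = (R_Ax²/2 - M_Ax)/EI  [x≤a] with R_A=9/5, M_A=5 = ((9/5)·6²/2 - 5·6)/20000 = 3/25000 rad
Load 2 — triangular load w₀=12 kN/m (0→w₀ over full span):
  θ_2 = -w₀(2x(L-x)(L-2x)(x+2L)+x²(L-x)²)/(120LEI) = -12·(2·6·(10-6)·(10-2·6)·(6+2·10)+6²·(10-6)²)/(120·10·20000) = 3/3125 rad
Superposition: θ = Σ θ_i = 27/25000 rad ≈ 0.001080 rad

θ(6) = 27/25000 rad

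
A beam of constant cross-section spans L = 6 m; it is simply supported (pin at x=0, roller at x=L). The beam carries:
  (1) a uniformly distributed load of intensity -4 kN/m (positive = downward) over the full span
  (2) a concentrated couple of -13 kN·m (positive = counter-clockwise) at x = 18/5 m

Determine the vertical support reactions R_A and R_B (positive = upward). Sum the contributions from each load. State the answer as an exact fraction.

R_A = -85/6 kN, R_B = -59/6 kN

Load 1 — uniform load w=-4 kN/m over full span:
  R_A = wL/2 = (-4)·6/2 = -12 kN
  R_B = wL/2 = (-4)·6/2 = -12 kN
Load 2 — applied couple M₀=-13 kN·m at a=18/5 m (b=L-a=12/5):
  R_A = M₀/L = (-13)/6 = -13/6 kN
  R_B = -M₀/L = -(-13)/6 = 13/6 kN
Superposition: R_A = -85/6 kN, R_B = -59/6 kN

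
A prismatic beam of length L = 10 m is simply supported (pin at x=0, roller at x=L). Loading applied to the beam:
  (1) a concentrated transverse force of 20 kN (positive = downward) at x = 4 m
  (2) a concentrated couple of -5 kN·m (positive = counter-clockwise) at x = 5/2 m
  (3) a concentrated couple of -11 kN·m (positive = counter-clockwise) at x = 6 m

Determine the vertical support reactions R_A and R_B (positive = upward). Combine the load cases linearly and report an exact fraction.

R_A = 52/5 kN, R_B = 48/5 kN

Load 1 — point force P=20 kN at a=4 m (b=L-a=6):
  R_A = Pb/L = 20·6/10 = 12 kN
  R_B = Pa/L = 20·4/10 = 8 kN
Load 2 — applied couple M₀=-5 kN·m at a=5/2 m (b=L-a=15/2):
  R_A = M₀/L = (-5)/10 = -1/2 kN
  R_B = -M₀/L = -(-5)/10 = 1/2 kN
Load 3 — applied couple M₀=-11 kN·m at a=6 m (b=L-a=4):
  R_A = M₀/L = (-11)/10 = -11/10 kN
  R_B = -M₀/L = -(-11)/10 = 11/10 kN
Superposition: R_A = 52/5 kN, R_B = 48/5 kN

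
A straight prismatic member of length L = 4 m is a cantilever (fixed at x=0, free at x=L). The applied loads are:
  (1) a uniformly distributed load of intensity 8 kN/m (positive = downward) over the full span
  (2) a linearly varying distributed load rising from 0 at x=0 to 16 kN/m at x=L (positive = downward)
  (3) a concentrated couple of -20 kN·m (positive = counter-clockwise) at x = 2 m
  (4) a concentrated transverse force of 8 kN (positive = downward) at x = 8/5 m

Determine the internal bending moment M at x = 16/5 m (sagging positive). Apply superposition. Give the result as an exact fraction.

Load 1 — uniform load w=8 kN/m over full span:
  M_1 = -w(L-x)²/2 = -8·(4-(16/5))²/2 = -64/25 kN·m
Load 2 — triangular load w₀=16 kN/m (0→w₀ over full span):
  M_2 = w₀Lx/2 - w₀L²/3 - w₀x³/(6L) = 16·4·(16/5)/2 - 16·4²/3 - 16·(16/5)³/(6·4) = -1792/375 kN·m
Load 3 — applied couple M₀=-20 kN·m at a=2 m (b=L-a=2):
  M_3 = 0  [x>a] = 0 kN·m
Load 4 — point force P=8 kN at a=8/5 m (b=L-a=12/5):
  M_4 = 0  [x>a] = 0 kN·m
Superposition: M = Σ M_i = -2752/375 kN·m ≈ -7.338667 kN·m

M(16/5) = -2752/375 kN·m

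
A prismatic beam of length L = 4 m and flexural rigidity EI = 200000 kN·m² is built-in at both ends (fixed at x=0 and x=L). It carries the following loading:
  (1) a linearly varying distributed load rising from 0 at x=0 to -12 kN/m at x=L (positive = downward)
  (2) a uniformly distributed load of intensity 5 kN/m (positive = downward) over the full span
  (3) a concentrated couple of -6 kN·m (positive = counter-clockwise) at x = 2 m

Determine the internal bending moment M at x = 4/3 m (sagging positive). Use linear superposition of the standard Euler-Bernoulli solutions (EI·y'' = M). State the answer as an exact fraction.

M(4/3) = -349/270 kN·m

Load 1 — triangular load w₀=-12 kN/m (0→w₀ over full span):
  M_1 = 3w₀Lx/20 - w₀L²/30 - w₀x³/(6L) = 3·(-12)·4·(4/3)/20 - (-12)·4²/30 - (-12)·(4/3)³/(6·4) = -272/135 kN·m
Load 2 — uniform load w=5 kN/m over full span:
  M_2 = wLx/2 - wL²/12 - wx²/2 = 5·4·(4/3)/2 - 5·4²/12 - 5·(4/3)²/2 = 20/9 kN·m
Load 3 — applied couple M₀=-6 kN·m at a=2 m (b=L-a=2):
  M_3 = R_Ax - M_A  [x≤a] with R_A=-9/4, M_A=-3/2 = (-9/4)·(4/3) - (-3/2) = -3/2 kN·m
Superposition: M = Σ M_i = -349/270 kN·m ≈ -1.292593 kN·m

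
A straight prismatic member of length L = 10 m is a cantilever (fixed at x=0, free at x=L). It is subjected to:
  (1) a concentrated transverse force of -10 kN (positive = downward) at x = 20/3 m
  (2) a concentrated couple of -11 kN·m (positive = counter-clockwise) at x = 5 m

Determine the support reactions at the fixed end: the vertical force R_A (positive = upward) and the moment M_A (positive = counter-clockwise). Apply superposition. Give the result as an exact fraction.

R_A = -10 kN, M_A = -167/3 kN·m

Load 1 — point force P=-10 kN at a=20/3 m (b=L-a=10/3):
  R_A = P = (-10) = -10 kN
  M_A = Pa = (-10)·(20/3) = -200/3 kN·m
Load 2 — applied couple M₀=-11 kN·m at a=5 m (b=L-a=5):
  R_A = 0 kN
  M_A = -M₀ = -(-11) = 11 kN·m
Superposition: R_A = -10 kN, M_A = -167/3 kN·m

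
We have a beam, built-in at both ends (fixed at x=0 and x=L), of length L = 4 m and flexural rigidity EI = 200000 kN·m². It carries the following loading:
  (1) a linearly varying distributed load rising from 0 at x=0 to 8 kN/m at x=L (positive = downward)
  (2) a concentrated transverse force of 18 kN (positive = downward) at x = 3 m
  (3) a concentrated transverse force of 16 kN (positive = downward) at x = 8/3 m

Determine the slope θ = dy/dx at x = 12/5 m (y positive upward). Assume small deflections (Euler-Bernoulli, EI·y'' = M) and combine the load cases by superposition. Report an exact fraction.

Load 1 — triangular load w₀=8 kN/m (0→w₀ over full span):
  θ_1 = -w₀(2x(L-x)(L-2x)(x+2L)+x²(L-x)²)/(120LEI) = -8·(2·(12/5)·(4-(12/5))·(4-2·(12/5))·((12/5)+2·4)+(12/5)²·(4-(12/5))²)/(120·4·200000) = 8/1953125 rad
Load 2 — point force P=18 kN at a=3 m (b=L-a=1):
  θ_2 = -Pb²x(2aL-(3a+b)x)/(2L³EI)  [x≤a] = -18·1²·(12/5)·(2·3·4-(3·3+1)·(12/5))/(2·4³·200000) = 0 rad
Load 3 — point force P=16 kN at a=8/3 m (b=L-a=4/3):
  θ_3 = -Pb²x(2aL-(3a+b)x)/(2L³EI)  [x≤a] = -16·(4/3)²·(12/5)·(2·(8/3)·4-(3·(8/3)+(4/3))·(12/5))/(2·4³·200000) = 2/703125 rad
Superposition: θ = Σ θ_i = 122/17578125 rad ≈ 0.000007 rad

θ(12/5) = 122/17578125 rad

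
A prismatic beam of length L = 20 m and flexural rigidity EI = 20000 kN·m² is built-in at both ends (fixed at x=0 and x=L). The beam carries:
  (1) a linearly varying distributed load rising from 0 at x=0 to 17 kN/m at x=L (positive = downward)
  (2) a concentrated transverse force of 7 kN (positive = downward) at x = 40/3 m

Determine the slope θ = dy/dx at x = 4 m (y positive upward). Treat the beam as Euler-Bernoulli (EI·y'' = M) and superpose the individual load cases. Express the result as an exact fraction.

θ(4) = -9023/337500 rad

Load 1 — triangular load w₀=17 kN/m (0→w₀ over full span):
  θ_1 = -w₀(2x(L-x)(L-2x)(x+2L)+x²(L-x)²)/(120LEI) = -17·(2·4·(20-4)·(20-2·4)·(4+2·20)+4²·(20-4)²)/(120·20·20000) = -238/9375 rad
Load 2 — point force P=7 kN at a=40/3 m (b=L-a=20/3):
  θ_2 = -Pb²x(2aL-(3a+b)x)/(2L³EI)  [x≤a] = -7·(20/3)²·4·(2·(40/3)·20-(3·(40/3)+(20/3))·4)/(2·20³·20000) = -91/67500 rad
Superposition: θ = Σ θ_i = -9023/337500 rad ≈ -0.026735 rad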